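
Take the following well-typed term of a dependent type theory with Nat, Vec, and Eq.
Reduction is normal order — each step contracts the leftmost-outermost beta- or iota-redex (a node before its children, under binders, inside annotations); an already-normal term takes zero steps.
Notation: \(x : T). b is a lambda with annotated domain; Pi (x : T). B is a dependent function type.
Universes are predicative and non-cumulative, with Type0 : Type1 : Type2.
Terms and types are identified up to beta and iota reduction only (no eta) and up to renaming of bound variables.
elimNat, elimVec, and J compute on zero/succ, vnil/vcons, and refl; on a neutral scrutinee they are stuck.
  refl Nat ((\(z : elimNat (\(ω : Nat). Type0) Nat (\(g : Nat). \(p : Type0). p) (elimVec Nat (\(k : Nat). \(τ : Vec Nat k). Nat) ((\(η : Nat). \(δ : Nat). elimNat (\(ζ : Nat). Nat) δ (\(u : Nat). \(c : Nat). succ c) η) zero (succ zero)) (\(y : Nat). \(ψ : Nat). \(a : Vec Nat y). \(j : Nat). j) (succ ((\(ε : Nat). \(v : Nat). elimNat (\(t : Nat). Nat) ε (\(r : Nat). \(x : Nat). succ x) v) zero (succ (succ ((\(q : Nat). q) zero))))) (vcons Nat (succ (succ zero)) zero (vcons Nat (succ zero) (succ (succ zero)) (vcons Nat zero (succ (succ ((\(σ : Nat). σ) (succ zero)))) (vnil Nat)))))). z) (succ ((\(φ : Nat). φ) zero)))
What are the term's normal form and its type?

normal form:
  refl Nat (succ zero)
inferred type:
  Eq Nat (succ zero) (succ zero)


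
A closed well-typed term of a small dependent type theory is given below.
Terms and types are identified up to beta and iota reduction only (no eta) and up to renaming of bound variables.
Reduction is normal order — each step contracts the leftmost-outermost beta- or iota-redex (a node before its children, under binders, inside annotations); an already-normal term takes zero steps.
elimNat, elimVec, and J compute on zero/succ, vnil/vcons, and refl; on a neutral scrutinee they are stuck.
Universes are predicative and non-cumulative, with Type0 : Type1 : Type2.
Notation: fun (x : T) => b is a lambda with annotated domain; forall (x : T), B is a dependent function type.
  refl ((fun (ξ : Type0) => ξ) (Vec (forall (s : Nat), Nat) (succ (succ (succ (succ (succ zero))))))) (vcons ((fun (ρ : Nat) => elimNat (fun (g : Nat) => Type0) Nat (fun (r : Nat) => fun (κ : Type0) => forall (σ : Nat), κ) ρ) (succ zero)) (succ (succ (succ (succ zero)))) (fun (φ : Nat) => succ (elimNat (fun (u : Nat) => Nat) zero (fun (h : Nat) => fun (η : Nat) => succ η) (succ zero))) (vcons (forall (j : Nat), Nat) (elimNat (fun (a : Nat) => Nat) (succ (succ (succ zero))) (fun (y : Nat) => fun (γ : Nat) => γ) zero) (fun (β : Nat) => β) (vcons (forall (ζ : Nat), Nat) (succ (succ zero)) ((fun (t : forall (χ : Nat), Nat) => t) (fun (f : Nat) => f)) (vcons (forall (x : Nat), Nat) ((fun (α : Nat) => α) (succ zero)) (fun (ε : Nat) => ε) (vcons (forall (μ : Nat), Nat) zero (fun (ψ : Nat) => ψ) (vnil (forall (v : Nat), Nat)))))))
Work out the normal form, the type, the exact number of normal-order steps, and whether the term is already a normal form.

reduced normal form:
  refl (Vec (forall (ξ : Nat), Nat) (succ (succ (succ (succ (succ zero)))))) (vcons (forall (s : Nat), Nat) (succ (succ (succ (succ zero)))) (fun (ρ : Nat) => succ (succ zero)) (vcons (forall (g : Nat), Nat) (succ (succ (succ zero))) (fun (r : Nat) => r) (vcons (forall (κ : Nat), Nat) (succ (succ zero)) (fun (σ : Nat) => σ) (vcons (forall (φ : Nat), Nat) (succ zero) (fun (u : Nat) => u) (vcons (forall (h : Nat), Nat) zero (fun (η : Nat) => η) (vnil (forall (j : Nat), Nat)))))))
the term's type:
  Eq (Vec (forall (ξ : Nat), Nat) (succ (succ (succ (succ (succ zero)))))) (vcons (forall (s : Nat), Nat) (succ (succ (succ (succ zero)))) (fun (ρ : Nat) => succ (succ zero)) (vcons (forall (g : Nat), Nat) (succ (succ (succ zero))) (fun (r : Nat) => r) (vcons (forall (κ : Nat), Nat) (succ (succ zero)) (fun (σ : Nat) => σ) (vcons (forall (φ : Nat), Nat) (succ zero) (fun (u : Nat) => u) (vcons (forall (h : Nat), Nat) zero (fun (η : Nat) => η) (vnil (forall (j : Nat), Nat))))))) (vcons (forall (a : Nat), Nat) (succ (succ (succ (succ zero)))) (fun (y : Nat) => succ (succ zero)) (vcons (forall (γ : Nat), Nat) (succ (succ (succ zero))) (fun (β : Nat) => β) (vcons (forall (ζ : Nat), Nat) (succ (succ zero)) (fun (t : Nat) => t) (vcons (forall (χ : Nat), Nat) (succ zero) (fun (f : Nat) => f) (vcons (forall (x : Nat), Nat) zero (fun (α : Nat) => α) (vnil (forall (ε : Nat), Nat)))))))
steps to reach normal form (normal order): 13
started in normal form: no
first redex: a beta-redex


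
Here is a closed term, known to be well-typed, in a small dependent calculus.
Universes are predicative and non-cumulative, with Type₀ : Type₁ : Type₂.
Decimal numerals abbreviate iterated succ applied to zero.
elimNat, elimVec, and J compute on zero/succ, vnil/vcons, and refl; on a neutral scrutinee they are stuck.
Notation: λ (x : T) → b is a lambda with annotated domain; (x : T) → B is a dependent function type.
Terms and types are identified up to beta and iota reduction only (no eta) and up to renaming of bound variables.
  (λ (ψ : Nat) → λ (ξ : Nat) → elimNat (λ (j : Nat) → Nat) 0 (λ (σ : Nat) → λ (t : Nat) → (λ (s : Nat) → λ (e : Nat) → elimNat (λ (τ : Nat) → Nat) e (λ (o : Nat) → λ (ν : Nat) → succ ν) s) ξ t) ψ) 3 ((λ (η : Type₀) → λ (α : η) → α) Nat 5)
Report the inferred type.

inferred type:
  Nat


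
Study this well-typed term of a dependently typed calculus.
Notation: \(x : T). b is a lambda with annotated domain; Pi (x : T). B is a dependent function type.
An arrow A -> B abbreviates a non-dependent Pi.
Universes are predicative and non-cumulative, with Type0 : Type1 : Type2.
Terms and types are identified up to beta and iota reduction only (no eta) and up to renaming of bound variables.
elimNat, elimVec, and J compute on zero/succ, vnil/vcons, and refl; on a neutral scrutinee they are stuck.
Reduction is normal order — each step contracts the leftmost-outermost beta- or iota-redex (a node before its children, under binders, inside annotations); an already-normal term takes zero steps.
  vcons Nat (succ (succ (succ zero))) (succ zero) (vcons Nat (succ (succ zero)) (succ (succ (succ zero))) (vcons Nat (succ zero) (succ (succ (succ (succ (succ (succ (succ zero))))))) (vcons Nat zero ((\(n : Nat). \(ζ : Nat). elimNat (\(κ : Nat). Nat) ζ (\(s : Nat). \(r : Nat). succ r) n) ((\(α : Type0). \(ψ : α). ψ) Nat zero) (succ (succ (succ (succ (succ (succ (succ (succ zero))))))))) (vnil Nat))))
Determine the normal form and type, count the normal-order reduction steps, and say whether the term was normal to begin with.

reduced normal form:
  vcons Nat (succ (succ (succ zero))) (succ zero) (vcons Nat (succ (succ zero)) (succ (succ (succ zero))) (vcons Nat (succ zero) (succ (succ (succ (succ (succ (succ (succ zero))))))) (vcons Nat zero (succ (succ (succ (succ (succ (succ (succ (succ zero)))))))) (vnil Nat))))
inferred type:
  Vec Nat (succ (succ (succ (succ zero))))
steps to reach normal form (normal order): 5
started in normal form: no
first contracted redex: a beta-redex


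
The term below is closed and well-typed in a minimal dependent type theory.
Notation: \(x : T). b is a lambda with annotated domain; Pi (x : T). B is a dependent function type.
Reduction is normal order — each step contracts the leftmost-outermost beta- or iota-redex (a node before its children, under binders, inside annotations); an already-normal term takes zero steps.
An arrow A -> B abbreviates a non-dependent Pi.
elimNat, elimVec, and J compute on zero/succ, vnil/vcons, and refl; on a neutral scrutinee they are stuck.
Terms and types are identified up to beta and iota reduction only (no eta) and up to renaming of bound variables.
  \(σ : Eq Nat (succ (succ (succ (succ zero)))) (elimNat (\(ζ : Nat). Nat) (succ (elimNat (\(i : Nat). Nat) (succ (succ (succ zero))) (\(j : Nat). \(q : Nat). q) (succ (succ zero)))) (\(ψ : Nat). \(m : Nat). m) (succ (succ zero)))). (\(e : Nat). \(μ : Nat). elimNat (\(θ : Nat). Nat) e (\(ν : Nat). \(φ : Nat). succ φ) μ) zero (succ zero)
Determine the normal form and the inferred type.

reduced normal form:
  \(σ : Eq Nat (succ (succ (succ (succ zero)))) (succ (succ (succ (succ zero))))). succ zero
the term's type:
  Eq Nat (succ (succ (succ (succ zero)))) (succ (succ (succ (succ zero)))) -> Nat
observation: the term reaches its normal form after 20 normal-order steps.


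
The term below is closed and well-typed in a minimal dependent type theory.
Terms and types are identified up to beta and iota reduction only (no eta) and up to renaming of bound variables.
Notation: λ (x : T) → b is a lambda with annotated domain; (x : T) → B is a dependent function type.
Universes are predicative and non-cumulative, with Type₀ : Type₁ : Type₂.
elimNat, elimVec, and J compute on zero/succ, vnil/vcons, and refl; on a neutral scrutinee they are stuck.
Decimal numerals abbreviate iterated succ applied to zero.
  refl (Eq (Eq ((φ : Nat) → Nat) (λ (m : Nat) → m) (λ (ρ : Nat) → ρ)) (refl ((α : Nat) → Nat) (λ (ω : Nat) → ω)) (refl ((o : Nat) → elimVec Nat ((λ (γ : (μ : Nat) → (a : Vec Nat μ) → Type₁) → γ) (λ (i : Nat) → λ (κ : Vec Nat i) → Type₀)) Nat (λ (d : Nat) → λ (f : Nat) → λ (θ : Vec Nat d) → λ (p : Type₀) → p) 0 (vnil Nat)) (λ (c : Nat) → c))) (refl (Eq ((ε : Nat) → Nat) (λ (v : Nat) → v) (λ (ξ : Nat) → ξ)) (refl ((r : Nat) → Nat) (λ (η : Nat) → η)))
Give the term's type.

the term's type:
  Eq (Eq (Eq ((φ : Nat) → Nat) (λ (m : Nat) → m) (λ (ρ : Nat) → ρ)) (refl ((α : Nat) → Nat) (λ (ω : Nat) → ω)) (refl ((o : Nat) → Nat) (λ (γ : Nat) → γ))) (refl (Eq ((μ : Nat) → Nat) (λ (a : Nat) → a) (λ (i : Nat) → i)) (refl ((κ : Nat) → Nat) (λ (d : Nat) → d))) (refl (Eq ((f : Nat) → Nat) (λ (θ : Nat) → θ) (λ (p : Nat) → p)) (refl ((c : Nat) → Nat) (λ (ε : Nat) → ε)))


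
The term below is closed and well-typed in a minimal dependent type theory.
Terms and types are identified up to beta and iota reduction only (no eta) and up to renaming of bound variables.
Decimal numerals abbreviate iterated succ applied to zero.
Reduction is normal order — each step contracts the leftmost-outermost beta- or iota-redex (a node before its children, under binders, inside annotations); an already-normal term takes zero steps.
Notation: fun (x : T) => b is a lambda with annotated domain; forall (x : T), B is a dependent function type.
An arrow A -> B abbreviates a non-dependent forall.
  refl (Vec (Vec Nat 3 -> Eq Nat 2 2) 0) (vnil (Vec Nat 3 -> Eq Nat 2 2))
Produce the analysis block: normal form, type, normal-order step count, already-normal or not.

resulting normal form:
  refl (Vec (Vec Nat 3 -> Eq Nat 2 2) 0) (vnil (Vec Nat 3 -> Eq Nat 2 2))
the term's type:
  Eq (Vec (Vec Nat 3 -> Eq Nat 2 2) 0) (vnil (Vec Nat 3 -> Eq Nat 2 2)) (vnil (Vec Nat 3 -> Eq Nat 2 2))
reduction steps (normal order): 0
started in normal form: yes


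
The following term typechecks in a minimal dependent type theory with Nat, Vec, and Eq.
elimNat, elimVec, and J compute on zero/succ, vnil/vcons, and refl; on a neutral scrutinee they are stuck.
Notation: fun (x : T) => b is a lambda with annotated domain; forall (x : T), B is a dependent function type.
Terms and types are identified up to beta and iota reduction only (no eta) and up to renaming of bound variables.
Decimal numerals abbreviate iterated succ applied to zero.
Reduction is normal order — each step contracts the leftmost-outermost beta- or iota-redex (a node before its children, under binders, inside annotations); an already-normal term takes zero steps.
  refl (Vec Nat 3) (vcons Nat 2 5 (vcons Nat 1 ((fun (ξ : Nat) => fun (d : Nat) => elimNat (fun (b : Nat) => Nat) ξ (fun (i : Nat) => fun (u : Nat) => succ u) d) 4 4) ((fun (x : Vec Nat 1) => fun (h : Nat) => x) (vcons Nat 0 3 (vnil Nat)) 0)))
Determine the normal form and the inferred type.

reduced normal form:
  refl (Vec Nat 3) (vcons Nat 2 5 (vcons Nat 1 8 (vcons Nat 0 3 (vnil Nat))))
the term's type:
  Eq (Vec Nat 3) (vcons Nat 2 5 (vcons Nat 1 8 (vcons Nat 0 3 (vnil Nat)))) (vcons Nat 2 5 (vcons Nat 1 8 (vcons Nat 0 3 (vnil Nat))))


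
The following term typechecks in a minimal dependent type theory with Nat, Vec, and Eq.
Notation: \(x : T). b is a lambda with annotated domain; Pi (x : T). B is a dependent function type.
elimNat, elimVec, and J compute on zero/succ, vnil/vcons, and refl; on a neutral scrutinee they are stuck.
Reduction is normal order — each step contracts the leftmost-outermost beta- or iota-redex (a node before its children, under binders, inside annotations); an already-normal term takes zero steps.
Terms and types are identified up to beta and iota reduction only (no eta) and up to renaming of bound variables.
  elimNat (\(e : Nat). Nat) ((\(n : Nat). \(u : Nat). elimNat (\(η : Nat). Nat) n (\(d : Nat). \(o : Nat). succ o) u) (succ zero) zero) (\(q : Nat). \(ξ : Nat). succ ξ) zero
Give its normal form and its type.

reduced normal form:
  succ zero
inferred type:
  Nat
observation: the leftmost-outermost redex is an elimNat iota-redex, and normalization takes 4 steps.


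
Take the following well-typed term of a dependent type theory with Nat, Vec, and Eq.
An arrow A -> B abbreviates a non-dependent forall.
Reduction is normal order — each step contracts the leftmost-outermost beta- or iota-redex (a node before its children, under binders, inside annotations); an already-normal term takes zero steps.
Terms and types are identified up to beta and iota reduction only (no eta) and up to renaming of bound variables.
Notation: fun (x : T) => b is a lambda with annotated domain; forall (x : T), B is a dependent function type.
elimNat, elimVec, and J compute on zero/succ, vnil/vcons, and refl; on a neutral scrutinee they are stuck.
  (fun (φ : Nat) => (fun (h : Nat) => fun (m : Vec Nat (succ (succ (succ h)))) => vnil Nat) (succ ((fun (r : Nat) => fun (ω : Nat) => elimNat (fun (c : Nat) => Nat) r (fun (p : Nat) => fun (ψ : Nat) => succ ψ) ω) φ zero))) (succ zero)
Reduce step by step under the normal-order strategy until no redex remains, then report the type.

normal-order reduction:
  (fun (φ : Nat) => (fun (h : Nat) => fun (m : Vec Nat (succ (succ (succ h)))) => vnil Nat) (succ ((fun (r : Nat) => fun (ω : Nat) => elimNat (fun (c : Nat) => Nat) r (fun (p : Nat) => fun (ψ : Nat) => succ ψ) ω) φ zero))) (succ zero)
  ~> (fun (φ : Nat) => fun (h : Vec Nat (succ (succ (succ φ)))) => vnil Nat) (succ ((fun (m : Nat) => fun (r : Nat) => elimNat (fun (ω : Nat) => Nat) m (fun (c : Nat) => fun (p : Nat) => succ p) r) (succ zero) zero))
  ~> fun (φ : Vec Nat (succ (succ (succ (succ ((fun (h : Nat) => fun (m : Nat) => elimNat (fun (r : Nat) => Nat) h (fun (ω : Nat) => fun (c : Nat) => succ c) m) (succ zero) zero)))))) => vnil Nat
  ~> fun (φ : Vec Nat (succ (succ (succ (succ ((fun (h : Nat) => elimNat (fun (m : Nat) => Nat) (succ zero) (fun (r : Nat) => fun (ω : Nat) => succ ω) h) zero)))))) => vnil Nat
  ~> fun (φ : Vec Nat (succ (succ (succ (succ (elimNat (fun (h : Nat) => Nat) (succ zero) (fun (m : Nat) => fun (r : Nat) => succ r) zero)))))) => vnil Nat
  ~> fun (φ : Vec Nat (succ (succ (succ (succ (succ zero)))))) => vnil Nat
inferred type:
  Vec Nat (succ (succ (succ (succ (succ zero))))) -> Vec Nat zero


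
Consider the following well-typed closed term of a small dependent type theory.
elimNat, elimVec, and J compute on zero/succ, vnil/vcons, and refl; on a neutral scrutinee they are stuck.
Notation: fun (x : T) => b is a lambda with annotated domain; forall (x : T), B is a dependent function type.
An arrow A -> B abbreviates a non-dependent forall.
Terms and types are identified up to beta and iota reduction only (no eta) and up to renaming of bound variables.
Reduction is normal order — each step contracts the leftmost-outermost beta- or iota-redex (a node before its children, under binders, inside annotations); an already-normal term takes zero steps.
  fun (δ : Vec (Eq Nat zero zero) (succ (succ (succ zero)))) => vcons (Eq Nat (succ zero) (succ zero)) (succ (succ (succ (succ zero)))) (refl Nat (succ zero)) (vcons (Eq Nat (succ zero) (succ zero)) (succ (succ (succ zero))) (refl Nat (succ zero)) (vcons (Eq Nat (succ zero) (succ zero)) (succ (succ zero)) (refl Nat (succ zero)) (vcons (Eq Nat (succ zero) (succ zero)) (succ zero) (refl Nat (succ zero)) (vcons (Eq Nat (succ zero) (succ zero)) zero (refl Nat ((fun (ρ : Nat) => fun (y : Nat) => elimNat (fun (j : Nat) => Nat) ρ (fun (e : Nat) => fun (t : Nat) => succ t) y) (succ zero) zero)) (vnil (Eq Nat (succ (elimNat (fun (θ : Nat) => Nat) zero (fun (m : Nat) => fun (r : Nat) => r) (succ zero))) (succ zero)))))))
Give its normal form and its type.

normal form:
  fun (δ : Vec (Eq Nat zero zero) (succ (succ (succ zero)))) => vcons (Eq Nat (succ zero) (succ zero)) (succ (succ (succ (succ zero)))) (refl Nat (succ zero)) (vcons (Eq Nat (succ zero) (succ zero)) (succ (succ (succ zero))) (refl Nat (succ zero)) (vcons (Eq Nat (succ zero) (succ zero)) (succ (succ zero)) (refl Nat (succ zero)) (vcons (Eq Nat (succ zero) (succ zero)) (succ zero) (refl Nat (succ zero)) (vcons (Eq Nat (succ zero) (succ zero)) zero (refl Nat (succ zero)) (vnil (Eq Nat (succ zero) (succ zero)))))))
the term's type:
  Vec (Eq Nat zero zero) (succ (succ (succ zero))) -> Vec (Eq Nat (succ zero) (succ zero)) (succ (succ (succ (succ (succ zero)))))


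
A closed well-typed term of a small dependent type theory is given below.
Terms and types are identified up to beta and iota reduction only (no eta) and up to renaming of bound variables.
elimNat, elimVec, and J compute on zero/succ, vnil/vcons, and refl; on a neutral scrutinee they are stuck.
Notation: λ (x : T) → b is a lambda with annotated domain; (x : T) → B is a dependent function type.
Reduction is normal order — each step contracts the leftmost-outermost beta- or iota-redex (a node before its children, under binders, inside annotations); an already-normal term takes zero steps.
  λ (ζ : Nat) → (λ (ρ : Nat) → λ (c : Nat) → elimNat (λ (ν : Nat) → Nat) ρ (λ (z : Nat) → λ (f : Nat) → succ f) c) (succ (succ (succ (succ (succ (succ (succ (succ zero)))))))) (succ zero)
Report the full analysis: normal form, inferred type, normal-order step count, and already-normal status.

resulting normal form:
  λ (ζ : Nat) → succ (succ (succ (succ (succ (succ (succ (succ (succ zero))))))))
inferred type:
  (ζ : Nat) → Nat
steps to reach normal form (normal order): 6
already normal: no
first redex: a beta-redex


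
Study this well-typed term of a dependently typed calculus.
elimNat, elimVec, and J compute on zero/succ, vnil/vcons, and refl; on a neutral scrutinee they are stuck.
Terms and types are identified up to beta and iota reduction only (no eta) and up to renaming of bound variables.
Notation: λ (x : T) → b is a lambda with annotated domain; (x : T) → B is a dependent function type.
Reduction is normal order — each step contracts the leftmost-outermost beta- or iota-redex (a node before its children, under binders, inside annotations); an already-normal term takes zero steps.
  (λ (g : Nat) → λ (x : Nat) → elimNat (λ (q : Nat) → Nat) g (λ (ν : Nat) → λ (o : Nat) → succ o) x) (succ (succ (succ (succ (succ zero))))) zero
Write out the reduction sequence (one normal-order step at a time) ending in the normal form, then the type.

reduction (normal order):
  (λ (g : Nat) → λ (x : Nat) → elimNat (λ (q : Nat) → Nat) g (λ (ν : Nat) → λ (o : Nat) → succ o) x) (succ (succ (succ (succ (succ zero))))) zero
  ~> (λ (g : Nat) → elimNat (λ (x : Nat) → Nat) (succ (succ (succ (succ (succ zero))))) (λ (q : Nat) → λ (ν : Nat) → succ ν) g) zero
  ~> elimNat (λ (g : Nat) → Nat) (succ (succ (succ (succ (succ zero))))) (λ (x : Nat) → λ (q : Nat) → succ q) zero
  ~> succ (succ (succ (succ (succ zero))))
inferred type:
  Nat


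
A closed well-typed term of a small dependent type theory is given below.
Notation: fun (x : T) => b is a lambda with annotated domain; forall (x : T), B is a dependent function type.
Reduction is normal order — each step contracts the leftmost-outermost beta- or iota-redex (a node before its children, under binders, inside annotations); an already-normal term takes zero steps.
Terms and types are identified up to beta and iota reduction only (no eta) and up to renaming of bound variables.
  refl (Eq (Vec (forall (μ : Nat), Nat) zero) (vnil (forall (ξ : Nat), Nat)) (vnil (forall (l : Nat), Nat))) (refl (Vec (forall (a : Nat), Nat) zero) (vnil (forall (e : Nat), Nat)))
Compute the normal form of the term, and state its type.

reduced normal form:
  refl (Eq (Vec (forall (μ : Nat), Nat) zero) (vnil (forall (ξ : Nat), Nat)) (vnil (forall (l : Nat), Nat))) (refl (Vec (forall (a : Nat), Nat) zero) (vnil (forall (e : Nat), Nat)))
type:
  Eq (Eq (Vec (forall (μ : Nat), Nat) zero) (vnil (forall (ξ : Nat), Nat)) (vnil (forall (l : Nat), Nat))) (refl (Vec (forall (a : Nat), Nat) zero) (vnil (forall (e : Nat), Nat))) (refl (Vec (forall (o : Nat), Nat) zero) (vnil (forall (τ : Nat), Nat)))


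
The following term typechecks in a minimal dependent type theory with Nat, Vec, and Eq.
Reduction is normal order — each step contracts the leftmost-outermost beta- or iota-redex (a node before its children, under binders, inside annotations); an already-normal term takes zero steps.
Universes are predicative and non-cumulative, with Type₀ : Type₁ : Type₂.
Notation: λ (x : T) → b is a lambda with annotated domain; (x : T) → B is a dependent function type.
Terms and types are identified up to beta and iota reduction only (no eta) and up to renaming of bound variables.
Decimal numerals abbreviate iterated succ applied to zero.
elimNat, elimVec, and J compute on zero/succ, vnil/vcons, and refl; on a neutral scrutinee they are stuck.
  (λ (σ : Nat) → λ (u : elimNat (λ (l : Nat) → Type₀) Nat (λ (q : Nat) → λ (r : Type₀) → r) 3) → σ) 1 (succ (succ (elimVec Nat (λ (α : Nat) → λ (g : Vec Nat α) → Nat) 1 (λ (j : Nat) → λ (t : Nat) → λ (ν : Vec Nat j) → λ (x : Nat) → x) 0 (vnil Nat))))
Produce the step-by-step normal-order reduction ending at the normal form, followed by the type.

normal-order reduction sequence:
  (λ (σ : Nat) → λ (u : elimNat (λ (l : Nat) → Type₀) Nat (λ (q : Nat) → λ (r : Type₀) → r) 3) → σ) 1 (succ (succ (elimVec Nat (λ (α : Nat) → λ (g : Vec Nat α) → Nat) 1 (λ (j : Nat) → λ (t : Nat) → λ (ν : Vec Nat j) → λ (x : Nat) → x) 0 (vnil Nat))))
  ~> (λ (σ : elimNat (λ (u : Nat) → Type₀) Nat (λ (l : Nat) → λ (q : Type₀) → q) 3) → 1) (succ (succ (elimVec Nat (λ (r : Nat) → λ (α : Vec Nat r) → Nat) 1 (λ (g : Nat) → λ (j : Nat) → λ (t : Vec Nat g) → λ (ν : Nat) → ν) 0 (vnil Nat))))
  ~> 1
inferred type:
  Nat


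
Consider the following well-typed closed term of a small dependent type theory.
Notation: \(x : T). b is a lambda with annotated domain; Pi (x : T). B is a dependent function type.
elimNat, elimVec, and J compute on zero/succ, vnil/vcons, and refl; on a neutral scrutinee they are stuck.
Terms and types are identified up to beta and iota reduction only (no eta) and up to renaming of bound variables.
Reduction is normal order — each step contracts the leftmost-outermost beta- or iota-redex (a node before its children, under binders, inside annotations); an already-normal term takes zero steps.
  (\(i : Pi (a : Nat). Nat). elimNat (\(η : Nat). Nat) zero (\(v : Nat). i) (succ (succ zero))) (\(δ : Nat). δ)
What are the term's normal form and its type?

normal form:
  zero
type:
  Nat
observation: contracting a beta-redex first, the term normalizes in 8 steps.


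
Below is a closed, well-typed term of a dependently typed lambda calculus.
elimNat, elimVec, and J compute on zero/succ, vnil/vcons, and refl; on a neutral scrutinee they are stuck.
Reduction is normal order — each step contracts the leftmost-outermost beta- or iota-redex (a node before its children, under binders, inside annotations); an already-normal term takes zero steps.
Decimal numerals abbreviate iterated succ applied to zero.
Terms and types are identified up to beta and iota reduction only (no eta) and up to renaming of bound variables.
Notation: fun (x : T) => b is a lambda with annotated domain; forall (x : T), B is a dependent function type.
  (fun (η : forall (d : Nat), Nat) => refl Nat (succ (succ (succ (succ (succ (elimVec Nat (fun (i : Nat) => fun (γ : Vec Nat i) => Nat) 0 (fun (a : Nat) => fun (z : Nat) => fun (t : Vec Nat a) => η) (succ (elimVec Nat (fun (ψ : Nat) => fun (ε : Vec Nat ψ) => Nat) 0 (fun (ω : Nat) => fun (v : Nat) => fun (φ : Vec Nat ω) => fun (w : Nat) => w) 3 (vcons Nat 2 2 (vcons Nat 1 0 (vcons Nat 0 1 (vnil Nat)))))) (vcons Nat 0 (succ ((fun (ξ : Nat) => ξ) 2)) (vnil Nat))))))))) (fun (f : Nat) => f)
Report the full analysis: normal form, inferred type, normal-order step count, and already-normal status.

resulting normal form:
  refl Nat 5
type:
  Eq Nat 5 5
reduction steps (normal order): 7
term was already normal: no
first contracted redex: a beta-redex


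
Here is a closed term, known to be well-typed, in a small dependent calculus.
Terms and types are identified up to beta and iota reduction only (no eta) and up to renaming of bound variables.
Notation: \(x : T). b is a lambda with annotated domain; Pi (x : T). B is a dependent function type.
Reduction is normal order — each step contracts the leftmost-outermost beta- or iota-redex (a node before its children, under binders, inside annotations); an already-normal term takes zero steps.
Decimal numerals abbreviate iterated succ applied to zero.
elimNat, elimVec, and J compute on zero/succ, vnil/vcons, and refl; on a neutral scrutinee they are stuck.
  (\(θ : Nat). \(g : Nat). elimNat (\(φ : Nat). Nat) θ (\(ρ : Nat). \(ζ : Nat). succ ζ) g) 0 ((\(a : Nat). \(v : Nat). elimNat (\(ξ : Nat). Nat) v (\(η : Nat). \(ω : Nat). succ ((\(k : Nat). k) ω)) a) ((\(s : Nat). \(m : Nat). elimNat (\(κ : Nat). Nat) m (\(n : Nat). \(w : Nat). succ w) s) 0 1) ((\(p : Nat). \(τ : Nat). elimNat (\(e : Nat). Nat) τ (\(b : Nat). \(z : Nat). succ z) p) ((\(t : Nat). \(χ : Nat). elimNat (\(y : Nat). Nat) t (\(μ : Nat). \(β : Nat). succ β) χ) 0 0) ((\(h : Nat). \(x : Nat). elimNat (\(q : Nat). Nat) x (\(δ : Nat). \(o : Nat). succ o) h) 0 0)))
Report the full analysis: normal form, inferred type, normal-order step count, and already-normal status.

reduced normal form:
  1
the term's type:
  Nat
normal-order step count: 25
started in normal form: no
first contracted redex: a beta-redex


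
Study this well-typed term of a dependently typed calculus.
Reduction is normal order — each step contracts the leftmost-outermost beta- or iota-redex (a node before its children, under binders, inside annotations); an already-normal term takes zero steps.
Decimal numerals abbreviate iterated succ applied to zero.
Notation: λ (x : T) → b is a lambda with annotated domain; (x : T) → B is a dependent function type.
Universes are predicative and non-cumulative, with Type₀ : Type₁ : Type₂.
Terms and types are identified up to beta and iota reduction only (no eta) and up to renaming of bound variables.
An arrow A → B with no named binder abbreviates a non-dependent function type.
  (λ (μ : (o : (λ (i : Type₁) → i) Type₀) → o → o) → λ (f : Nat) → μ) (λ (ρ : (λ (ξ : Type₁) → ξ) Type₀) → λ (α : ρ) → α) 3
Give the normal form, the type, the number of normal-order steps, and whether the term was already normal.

normal form:
  λ (μ : Type₀) → λ (o : μ) → o
type:
  (μ : Type₀) → μ → μ
reduction steps (normal order): 3
already normal: no
first contracted redex: a beta-redex


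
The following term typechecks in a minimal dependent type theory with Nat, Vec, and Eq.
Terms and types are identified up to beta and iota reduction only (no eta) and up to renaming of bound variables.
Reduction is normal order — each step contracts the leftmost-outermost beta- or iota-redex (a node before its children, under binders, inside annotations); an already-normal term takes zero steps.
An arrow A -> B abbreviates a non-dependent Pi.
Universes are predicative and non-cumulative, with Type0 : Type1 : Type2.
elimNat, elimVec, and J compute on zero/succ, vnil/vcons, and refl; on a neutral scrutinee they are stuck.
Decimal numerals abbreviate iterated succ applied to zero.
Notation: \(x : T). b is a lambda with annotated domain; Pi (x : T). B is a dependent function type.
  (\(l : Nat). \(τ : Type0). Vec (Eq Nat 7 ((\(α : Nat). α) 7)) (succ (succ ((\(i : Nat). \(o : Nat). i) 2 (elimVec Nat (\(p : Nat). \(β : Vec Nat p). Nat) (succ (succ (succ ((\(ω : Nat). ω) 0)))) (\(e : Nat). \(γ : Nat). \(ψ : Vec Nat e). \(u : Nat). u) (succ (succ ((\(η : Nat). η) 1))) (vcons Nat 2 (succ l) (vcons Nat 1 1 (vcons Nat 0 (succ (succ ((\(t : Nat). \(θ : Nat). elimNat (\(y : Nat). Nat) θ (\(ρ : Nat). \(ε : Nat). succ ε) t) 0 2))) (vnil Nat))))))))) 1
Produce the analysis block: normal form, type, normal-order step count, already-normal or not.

resulting normal form:
  \(l : Type0). Vec (Eq Nat 7 7) 4
the term's type:
  Type0 -> Type0
normal-order step count: 4
already normal: no
first contracted redex: a beta-redex


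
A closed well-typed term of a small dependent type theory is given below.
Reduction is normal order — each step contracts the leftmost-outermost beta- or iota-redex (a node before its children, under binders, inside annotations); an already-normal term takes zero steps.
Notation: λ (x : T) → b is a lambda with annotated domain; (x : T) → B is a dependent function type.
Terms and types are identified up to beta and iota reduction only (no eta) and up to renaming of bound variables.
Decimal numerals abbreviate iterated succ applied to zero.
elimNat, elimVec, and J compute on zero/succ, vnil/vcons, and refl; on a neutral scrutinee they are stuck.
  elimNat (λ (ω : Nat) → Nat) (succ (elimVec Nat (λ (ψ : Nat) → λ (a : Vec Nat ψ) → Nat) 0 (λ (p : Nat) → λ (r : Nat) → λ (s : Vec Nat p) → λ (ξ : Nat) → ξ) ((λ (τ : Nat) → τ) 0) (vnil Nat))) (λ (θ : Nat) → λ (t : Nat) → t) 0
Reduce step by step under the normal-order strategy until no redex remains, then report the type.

normal-order reduction:
  elimNat (λ (ω : Nat) → Nat) (succ (elimVec Nat (λ (ψ : Nat) → λ (a : Vec Nat ψ) → Nat) 0 (λ (p : Nat) → λ (r : Nat) → λ (s : Vec Nat p) → λ (ξ : Nat) → ξ) ((λ (τ : Nat) → τ) 0) (vnil Nat))) (λ (θ : Nat) → λ (t : Nat) → t) 0
  ~> succ (elimVec Nat (λ (ω : Nat) → λ (ψ : Vec Nat ω) → Nat) 0 (λ (a : Nat) → λ (p : Nat) → λ (r : Vec Nat a) → λ (s : Nat) → s) ((λ (ξ : Nat) → ξ) 0) (vnil Nat))
  ~> 1
type:
  Nat


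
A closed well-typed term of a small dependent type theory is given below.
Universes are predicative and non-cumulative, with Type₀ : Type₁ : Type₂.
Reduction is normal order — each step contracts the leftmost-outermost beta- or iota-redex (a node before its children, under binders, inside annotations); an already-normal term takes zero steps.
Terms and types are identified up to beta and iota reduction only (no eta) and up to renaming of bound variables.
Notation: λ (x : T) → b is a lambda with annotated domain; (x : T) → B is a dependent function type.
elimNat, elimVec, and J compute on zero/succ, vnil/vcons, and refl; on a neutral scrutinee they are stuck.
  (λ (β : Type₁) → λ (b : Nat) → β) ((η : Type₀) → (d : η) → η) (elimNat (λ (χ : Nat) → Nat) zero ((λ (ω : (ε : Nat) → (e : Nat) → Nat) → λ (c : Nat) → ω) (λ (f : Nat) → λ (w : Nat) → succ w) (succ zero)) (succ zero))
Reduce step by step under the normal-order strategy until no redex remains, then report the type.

normal-order reduction:
  (λ (β : Type₁) → λ (b : Nat) → β) ((η : Type₀) → (d : η) → η) (elimNat (λ (χ : Nat) → Nat) zero ((λ (ω : (ε : Nat) → (e : Nat) → Nat) → λ (c : Nat) → ω) (λ (f : Nat) → λ (w : Nat) → succ w) (succ zero)) (succ zero))
  ~> (λ (β : Nat) → (b : Type₀) → (η : b) → b) (elimNat (λ (d : Nat) → Nat) zero ((λ (χ : (ω : Nat) → (ε : Nat) → Nat) → λ (e : Nat) → χ) (λ (c : Nat) → λ (f : Nat) → succ f) (succ zero)) (succ zero))
  ~> (β : Type₀) → (b : β) → β
the term's type:
  Type₁


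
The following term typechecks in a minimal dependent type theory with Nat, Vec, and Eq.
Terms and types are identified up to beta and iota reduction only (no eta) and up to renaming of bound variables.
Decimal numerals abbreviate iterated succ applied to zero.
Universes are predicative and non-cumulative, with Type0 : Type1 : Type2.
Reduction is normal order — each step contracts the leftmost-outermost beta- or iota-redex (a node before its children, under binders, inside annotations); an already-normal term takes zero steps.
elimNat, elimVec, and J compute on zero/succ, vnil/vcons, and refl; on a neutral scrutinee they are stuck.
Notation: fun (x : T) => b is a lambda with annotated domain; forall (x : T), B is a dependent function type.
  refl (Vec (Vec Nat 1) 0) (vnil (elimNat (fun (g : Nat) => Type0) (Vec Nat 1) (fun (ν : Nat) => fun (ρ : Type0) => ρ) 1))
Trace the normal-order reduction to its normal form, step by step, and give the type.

normal-order reduction sequence:
  refl (Vec (Vec Nat 1) 0) (vnil (elimNat (fun (g : Nat) => Type0) (Vec Nat 1) (fun (ν : Nat) => fun (ρ : Type0) => ρ) 1))
  ~> refl (Vec (Vec Nat 1) 0) (vnil ((fun (g : Nat) => fun (ν : Type0) => ν) 0 (elimNat (fun (ρ : Nat) => Type0) (Vec Nat 1) (fun (f : Nat) => fun (α : Type0) => α) 0)))
  ~> refl (Vec (Vec Nat 1) 0) (vnil ((fun (g : Type0) => g) (elimNat (fun (ν : Nat) => Type0) (Vec Nat 1) (fun (ρ : Nat) => fun (f : Type0) => f) 0)))
  ~> refl (Vec (Vec Nat 1) 0) (vnil (elimNat (fun (g : Nat) => Type0) (Vec Nat 1) (fun (ν : Nat) => fun (ρ : Type0) => ρ) 0))
  ~> refl (Vec (Vec Nat 1) 0) (vnil (Vec Nat 1))
type:
  Eq (Vec (Vec Nat 1) 0) (vnil (Vec Nat 1)) (vnil (Vec Nat 1))


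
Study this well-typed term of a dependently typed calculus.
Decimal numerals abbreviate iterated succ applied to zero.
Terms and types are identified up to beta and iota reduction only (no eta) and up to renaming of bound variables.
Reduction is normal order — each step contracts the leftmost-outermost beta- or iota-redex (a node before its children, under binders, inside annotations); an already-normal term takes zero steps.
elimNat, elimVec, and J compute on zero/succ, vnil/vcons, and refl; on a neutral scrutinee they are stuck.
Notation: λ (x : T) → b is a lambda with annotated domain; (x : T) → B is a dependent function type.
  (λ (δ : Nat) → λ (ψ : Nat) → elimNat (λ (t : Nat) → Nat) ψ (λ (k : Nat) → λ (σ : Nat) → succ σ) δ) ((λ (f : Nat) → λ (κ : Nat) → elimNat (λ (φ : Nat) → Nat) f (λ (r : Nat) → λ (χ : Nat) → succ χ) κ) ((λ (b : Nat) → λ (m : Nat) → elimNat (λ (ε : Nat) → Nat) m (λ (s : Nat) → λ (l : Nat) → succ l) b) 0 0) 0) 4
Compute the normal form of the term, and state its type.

reduced normal form:
  4
type:
  Nat
observation: reduction starts at a beta-redex, and 9 normal-order steps reach the normal form.


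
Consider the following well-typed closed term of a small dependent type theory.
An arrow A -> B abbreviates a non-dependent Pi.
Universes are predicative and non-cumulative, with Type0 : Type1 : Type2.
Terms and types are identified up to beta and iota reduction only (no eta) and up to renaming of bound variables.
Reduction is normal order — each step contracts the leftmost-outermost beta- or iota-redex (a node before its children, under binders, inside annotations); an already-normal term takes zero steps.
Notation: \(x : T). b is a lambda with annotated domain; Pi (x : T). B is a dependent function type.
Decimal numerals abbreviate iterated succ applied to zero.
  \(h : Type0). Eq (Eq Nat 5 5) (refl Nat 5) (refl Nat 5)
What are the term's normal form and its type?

reduced normal form:
  \(h : Type0). Eq (Eq Nat 5 5) (refl Nat 5) (refl Nat 5)
the term's type:
  Type0 -> Type0


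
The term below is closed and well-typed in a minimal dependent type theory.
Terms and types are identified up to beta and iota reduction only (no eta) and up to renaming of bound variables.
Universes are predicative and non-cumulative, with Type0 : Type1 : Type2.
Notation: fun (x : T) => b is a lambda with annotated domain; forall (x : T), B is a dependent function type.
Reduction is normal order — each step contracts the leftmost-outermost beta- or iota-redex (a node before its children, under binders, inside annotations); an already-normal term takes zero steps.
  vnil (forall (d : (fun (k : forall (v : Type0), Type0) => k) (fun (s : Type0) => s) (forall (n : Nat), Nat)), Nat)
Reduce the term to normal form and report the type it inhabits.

reduced normal form:
  vnil (forall (d : forall (k : Nat), Nat), Nat)
inferred type:
  Vec (forall (d : forall (k : Nat), Nat), Nat) zero
observation: the first redex contracted is a beta-redex; the normal form is reached in 2 normal-order steps.


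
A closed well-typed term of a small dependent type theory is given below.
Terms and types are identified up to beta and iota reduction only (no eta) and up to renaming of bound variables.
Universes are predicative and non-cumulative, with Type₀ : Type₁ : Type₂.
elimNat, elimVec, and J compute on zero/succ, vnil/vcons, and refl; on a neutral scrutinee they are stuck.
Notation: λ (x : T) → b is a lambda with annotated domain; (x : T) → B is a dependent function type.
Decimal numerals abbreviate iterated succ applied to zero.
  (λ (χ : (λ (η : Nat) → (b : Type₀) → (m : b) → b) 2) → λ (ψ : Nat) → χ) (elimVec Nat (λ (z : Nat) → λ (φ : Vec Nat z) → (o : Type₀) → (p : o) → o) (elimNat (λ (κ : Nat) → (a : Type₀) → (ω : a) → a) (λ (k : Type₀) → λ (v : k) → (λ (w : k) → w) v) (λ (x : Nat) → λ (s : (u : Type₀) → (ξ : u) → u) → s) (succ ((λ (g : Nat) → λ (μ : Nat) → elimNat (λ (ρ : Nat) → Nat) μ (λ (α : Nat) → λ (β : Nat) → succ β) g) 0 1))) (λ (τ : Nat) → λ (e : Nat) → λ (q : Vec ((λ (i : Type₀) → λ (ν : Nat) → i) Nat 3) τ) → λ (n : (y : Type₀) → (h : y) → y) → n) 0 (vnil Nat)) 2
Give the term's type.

type:
  (χ : Type₀) → (η : χ) → χ


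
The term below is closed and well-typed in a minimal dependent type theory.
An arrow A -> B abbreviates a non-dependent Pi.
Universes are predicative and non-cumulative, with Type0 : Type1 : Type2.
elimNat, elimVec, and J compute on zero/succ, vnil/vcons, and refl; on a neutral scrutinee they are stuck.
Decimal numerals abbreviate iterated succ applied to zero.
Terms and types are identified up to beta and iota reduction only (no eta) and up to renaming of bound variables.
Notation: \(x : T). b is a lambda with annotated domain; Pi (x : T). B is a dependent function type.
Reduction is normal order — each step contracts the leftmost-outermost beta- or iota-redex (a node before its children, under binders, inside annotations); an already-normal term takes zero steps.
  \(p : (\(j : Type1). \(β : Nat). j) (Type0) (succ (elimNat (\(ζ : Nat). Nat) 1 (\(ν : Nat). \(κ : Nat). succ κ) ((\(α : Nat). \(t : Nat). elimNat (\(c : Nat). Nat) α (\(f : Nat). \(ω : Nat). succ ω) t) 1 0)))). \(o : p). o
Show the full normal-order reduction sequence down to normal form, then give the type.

reduction (normal order):
  \(p : (\(j : Type1). \(β : Nat). j) (Type0) (succ (elimNat (\(ζ : Nat). Nat) 1 (\(ν : Nat). \(κ : Nat). succ κ) ((\(α : Nat). \(t : Nat). elimNat (\(c : Nat). Nat) α (\(f : Nat). \(ω : Nat). succ ω) t) 1 0)))). \(o : p). o
  ~> \(p : (\(j : Nat). Type0) (succ (elimNat (\(β : Nat). Nat) 1 (\(ζ : Nat). \(ν : Nat). succ ν) ((\(κ : Nat). \(α : Nat). elimNat (\(t : Nat). Nat) κ (\(c : Nat). \(f : Nat). succ f) α) 1 0)))). \(ω : p). ω
  ~> \(p : Type0). \(j : p). j
the term's type:
  Pi (p : Type0). p -> p
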